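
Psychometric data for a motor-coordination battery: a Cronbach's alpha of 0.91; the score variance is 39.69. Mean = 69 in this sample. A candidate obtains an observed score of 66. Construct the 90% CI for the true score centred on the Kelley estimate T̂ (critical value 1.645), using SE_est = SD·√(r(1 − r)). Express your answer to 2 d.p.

SD = √39.69 = 6.3000
T̂ = r·X + (1 − r)·M = 0.9100·66 + 0.0900·69 = 60.0600 + 6.2100 ≃ 66.2700
SE_est = 6.3000·√[r(1 − r)] ≃ 1.8029
CI = 66.2700 ± 1.645 · 1.8029 → [63.3042, 69.2358]

[63.30, 69.24]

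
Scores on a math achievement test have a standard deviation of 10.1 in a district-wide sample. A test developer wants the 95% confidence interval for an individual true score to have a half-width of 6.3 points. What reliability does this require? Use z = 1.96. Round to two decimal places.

0.90

Required SEM = 6.3 / 1.96 ≃ 3.2143
Required reliability = 1 − (SEM/SD)² = 1 − 0.1013 ≃ 0.8987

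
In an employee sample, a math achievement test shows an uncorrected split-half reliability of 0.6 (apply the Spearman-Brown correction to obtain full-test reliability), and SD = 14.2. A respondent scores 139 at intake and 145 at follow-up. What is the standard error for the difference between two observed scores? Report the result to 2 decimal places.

Spearman-Brown: r = 2(0.6) / (1 + 0.6) = 1.200 / 1.600 ≃ 0.750
The standard error of measurement is 14.200·√(1 − 0.750) ≃ 14.200·0.500 ≃ 7.100.
Standard error of the difference = 7.100·√2 ≃ 10.041

10.04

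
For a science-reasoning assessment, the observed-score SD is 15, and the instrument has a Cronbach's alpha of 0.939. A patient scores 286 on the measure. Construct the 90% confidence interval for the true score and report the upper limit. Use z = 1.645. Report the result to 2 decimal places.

292.09

SEM = 15.00000 * √(1 − 0.93900) = 15.00000 * √0.06100 ≈ 15.00000 * 0.24698 ≈ 3.70473
Half-width = 1.645*3.70473 ≈ 6.09428
Upper limit = 286 + 6.09428 ≈ 292.09428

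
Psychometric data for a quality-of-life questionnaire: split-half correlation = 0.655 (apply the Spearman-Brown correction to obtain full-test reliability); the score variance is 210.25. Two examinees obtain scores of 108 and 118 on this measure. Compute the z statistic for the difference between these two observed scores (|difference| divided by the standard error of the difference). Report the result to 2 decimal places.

1.07

SD = √210.25 ≈ 14.50000
Spearman-Brown: r = 2(0.655) / (1 + 0.655) = 1.31000 / 1.65500 ≈ 0.79154
SEM = 14.50000*√(1 − 0.79154) ≈ 6.62031
Standard error of the difference = 6.62031·√2 ≈ 9.36254
z = |108 − 118| / 9.36254 = 10 / 9.36254 ≈ 1.06809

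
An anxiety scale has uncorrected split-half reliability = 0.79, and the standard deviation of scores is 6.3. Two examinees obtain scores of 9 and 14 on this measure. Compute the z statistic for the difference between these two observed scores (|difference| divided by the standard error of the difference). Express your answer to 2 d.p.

r_full = 2·0.79 / (1 + 0.79) ≈ 0.883
SEM = 6.300 * √(1 − 0.883) = 6.300 * √0.117 ≈ 6.300 * 0.343 ≈ 2.158
SE_diff = SEM * √2 ≈ 2.158 * 1.414 ≈ 3.052
z = |9 − 14| / 3.052 = 5 / 3.052 ≈ 1.638

1.64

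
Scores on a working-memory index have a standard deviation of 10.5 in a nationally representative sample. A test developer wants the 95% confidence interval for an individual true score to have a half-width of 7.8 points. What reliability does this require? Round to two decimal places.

0.86

SEM needed = half-width / z = 7.8/1.96 ≈ 3.980
r = 1 − (3.980/10.5)² ≈ 1 − 0.144 ≈ 0.856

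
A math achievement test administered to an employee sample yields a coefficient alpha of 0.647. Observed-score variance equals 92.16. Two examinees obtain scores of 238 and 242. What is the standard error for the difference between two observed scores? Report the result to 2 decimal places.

8.07

SD = √92.16 = 9.6000
SEM = 9.6000·√(1 − 0.6470) ≈ 5.7037
SE_diff = SEM · √2 ≈ 5.7037 · 1.4142 ≈ 8.0663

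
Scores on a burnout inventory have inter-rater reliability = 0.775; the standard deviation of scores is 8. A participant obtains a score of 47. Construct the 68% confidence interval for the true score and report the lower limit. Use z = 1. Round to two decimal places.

43.21

SEM = 8.0000*√(1 − 0.7750) ≈ 3.7947
Half-width = 1*3.7947 ≈ 3.7947
Lower bound: 47 − 3.7947 = 43.2053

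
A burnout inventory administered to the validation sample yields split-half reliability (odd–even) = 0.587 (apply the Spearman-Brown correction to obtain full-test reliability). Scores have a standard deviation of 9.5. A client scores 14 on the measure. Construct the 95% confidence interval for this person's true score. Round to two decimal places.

Full-length reliability (Spearman-Brown) = 2(0.587)/(1+0.587) ≈ 0.7398
SEM = 9.5000·√(1 − 0.7398) ≈ 4.8463
Half-width = 1.96·4.8463 ≈ 9.4987
Interval: (4.5013, 23.4987)

[4.50, 23.50]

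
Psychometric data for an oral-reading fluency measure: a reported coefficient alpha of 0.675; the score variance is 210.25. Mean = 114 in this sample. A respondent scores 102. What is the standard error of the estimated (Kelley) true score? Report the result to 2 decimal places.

SD = √210.25 ≈ 14.500
SE_est = SD * √(r(1 − r)) = 14.500 * √0.219 ≈ 14.500 * 0.468 ≈ 6.791

6.79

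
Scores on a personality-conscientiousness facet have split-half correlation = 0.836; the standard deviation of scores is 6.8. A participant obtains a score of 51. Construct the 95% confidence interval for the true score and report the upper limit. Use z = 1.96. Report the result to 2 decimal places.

Spearman-Brown: r = 2(0.836) / (1 + 0.836) = 1.6720 / 1.8360 ≈ 0.9107
SEM = 6.8000 · √(1 − 0.9107) = 6.8000 · √0.0893 ≈ 6.8000 · 0.2989 ≈ 2.0323
Half-width = 1.96·2.0323 ≈ 3.9834
Upper bound: 51 + 3.9834 = 54.9834

54.98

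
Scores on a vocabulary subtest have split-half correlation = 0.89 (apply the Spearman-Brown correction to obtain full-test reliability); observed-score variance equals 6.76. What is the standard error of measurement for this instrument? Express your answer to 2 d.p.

SD = √6.76 = 2.6000
Spearman-Brown: r = 2(0.89) / (1 + 0.89) = 1.7800 / 1.8900 ≈ 0.9418
The standard error of measurement is 2.6000×√(1 − 0.9418) ≈ 2.6000×0.2412 ≈ 0.6272.

0.63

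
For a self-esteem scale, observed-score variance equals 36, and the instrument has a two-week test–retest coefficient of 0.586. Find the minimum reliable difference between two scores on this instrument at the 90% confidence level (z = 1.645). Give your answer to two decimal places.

8.98

σ = 36^(1/2) = 6.000
SEM = 6.000 × √(1 − 0.586) = 6.000 × √0.414 ≈ 6.000 × 0.643 ≈ 3.861
SE_diff = √2 × SEM ≈ 5.460
Smallest detectable difference = 1.645×5.460 ≈ 8.981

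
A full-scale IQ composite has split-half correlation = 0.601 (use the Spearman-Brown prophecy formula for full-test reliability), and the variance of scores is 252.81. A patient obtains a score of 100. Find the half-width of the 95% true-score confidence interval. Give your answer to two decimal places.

σ = 252.81^(1/2) = 15.900
Full-length reliability (Spearman-Brown) = 2(0.601)/(1+0.601) ≈ 0.751
SEM = 15.900·√(1 − 0.751) ≈ 7.938
1.96 · SEM ≈ 15.558

15.56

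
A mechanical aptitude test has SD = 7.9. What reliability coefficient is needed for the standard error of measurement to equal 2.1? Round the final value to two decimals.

Required reliability = 1 − (SEM/SD)² = 1 − 0.0707 ≈ 0.9293

0.93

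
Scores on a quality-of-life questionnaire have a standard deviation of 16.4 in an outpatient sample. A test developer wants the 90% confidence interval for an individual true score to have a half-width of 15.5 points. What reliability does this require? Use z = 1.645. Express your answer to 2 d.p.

0.67

SEM needed = half-width / z = 15.5/1.645 ≈ 9.4225
Required reliability = 1 − (SEM/SD)² = 1 − 0.3301 ≈ 0.6699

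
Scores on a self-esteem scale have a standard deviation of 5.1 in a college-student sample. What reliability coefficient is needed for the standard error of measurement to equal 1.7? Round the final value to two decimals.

r = 1 − (1.7000/5.1)² ≈ 1 − 0.1111 ≈ 0.8889

0.89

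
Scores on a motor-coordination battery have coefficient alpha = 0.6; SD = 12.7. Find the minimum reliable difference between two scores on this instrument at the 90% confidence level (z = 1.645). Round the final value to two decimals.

SEM = 12.700*√(1 − 0.600) ≈ 8.032
SE_diff = √2 * SEM ≈ 11.359
Smallest detectable difference = 1.645*11.359 ≈ 18.686

18.69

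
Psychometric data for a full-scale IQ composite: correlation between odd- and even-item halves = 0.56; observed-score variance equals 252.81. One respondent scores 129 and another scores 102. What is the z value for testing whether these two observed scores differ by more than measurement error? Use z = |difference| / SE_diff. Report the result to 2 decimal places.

2.26

σ = 252.81^(1/2) = 15.90000
Spearman-Brown: r = 2(0.56) / (1 + 0.56) = 1.12000 / 1.56000 ≈ 0.71795
SEM = 15.90000 * √(1 − 0.71795) = 15.90000 * √0.28205 ≈ 15.90000 * 0.53109 ≈ 8.44425
SE_diff = SEM * √2 ≈ 8.44425 * 1.41421 ≈ 11.94198
z = |129 − 102| / 11.94198 = 27 / 11.94198 ≈ 2.26093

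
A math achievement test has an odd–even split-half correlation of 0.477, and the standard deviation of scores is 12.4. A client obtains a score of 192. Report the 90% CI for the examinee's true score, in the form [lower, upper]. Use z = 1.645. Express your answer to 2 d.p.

r_full = 2·0.477 / (1 + 0.477) ≈ 0.64590
SEM = 12.40000 * √(1 − 0.64590) = 12.40000 * √0.35410 ≈ 12.40000 * 0.59506 ≈ 7.37874
Margin = 1.645 * 7.37874 ≈ 12.13803
CI = 192 ± 12.13803 → [179.86197, 204.13803]

[179.86, 204.14]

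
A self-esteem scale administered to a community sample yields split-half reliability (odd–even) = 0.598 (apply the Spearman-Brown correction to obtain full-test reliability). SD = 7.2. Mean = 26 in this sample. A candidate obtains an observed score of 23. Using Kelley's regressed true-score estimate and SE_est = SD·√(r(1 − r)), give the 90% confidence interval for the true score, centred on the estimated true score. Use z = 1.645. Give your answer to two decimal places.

[18.62, 28.89]

Spearman-Brown: r = 2(0.598) / (1 + 0.598) = 1.196 / 1.598 ≃ 0.748
T̂ = r·X + (1 − r)·M = 0.748·23 + 0.252·26 ≃ 17.214 + 6.541 ≃ 23.755
SE_est = SD · √(r(1 − r)) = 7.200 · √0.188 ≃ 7.200 · 0.434 ≃ 3.124
CI = 23.755 ± 1.645 · 3.124 → [18.615, 28.894]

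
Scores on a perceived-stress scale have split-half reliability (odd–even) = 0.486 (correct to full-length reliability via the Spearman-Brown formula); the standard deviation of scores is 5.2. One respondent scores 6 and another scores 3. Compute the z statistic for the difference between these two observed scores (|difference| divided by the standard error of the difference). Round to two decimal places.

r_full = 2·0.486 / (1 + 0.486) ≈ 0.65410
SEM = 5.20000 × √(1 − 0.65410) = 5.20000 × √0.34590 ≈ 5.20000 × 0.58813 ≈ 3.05827
SE_diff = √2 × SEM ≈ 4.32504
z = |6 − 3| / 4.32504 = 3 / 4.32504 ≈ 0.69363

0.69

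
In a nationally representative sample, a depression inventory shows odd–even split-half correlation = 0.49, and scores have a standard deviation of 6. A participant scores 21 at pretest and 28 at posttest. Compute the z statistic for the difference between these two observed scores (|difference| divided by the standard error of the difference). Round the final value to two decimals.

Full-length reliability (Spearman-Brown) = 2(0.49)/(1+0.49) ≃ 0.658
SEM = 6.000·√(1 − 0.658) ≃ 3.510
SE_diff = SEM · √2 ≃ 3.510 · 1.414 ≃ 4.964
z = |21 − 28| / 4.964 = 7 / 4.964 ≃ 1.410

1.41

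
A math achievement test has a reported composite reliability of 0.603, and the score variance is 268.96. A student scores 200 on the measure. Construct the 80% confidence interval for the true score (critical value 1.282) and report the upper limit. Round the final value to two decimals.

SD = √268.96 ≈ 16.400
The standard error of measurement is 16.400×√(1 − 0.603) ≈ 16.400×0.630 ≈ 10.333.
1.282 × SEM ≈ 13.247
Upper bound: 200 + 13.247 = 213.247

213.25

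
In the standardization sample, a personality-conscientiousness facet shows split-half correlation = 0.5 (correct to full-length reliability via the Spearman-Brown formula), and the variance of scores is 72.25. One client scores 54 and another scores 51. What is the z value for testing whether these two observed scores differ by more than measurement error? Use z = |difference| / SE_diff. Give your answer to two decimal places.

0.43

σ = 72.25^(1/2) = 8.50000
Full-length reliability (Spearman-Brown) = 2(0.5)/(1+0.5) ≈ 0.66667
SEM = 8.50000 × √(1 − 0.66667) = 8.50000 × √0.33333 ≈ 8.50000 × 0.57735 ≈ 4.90748
SE_diff = SEM × √2 ≈ 4.90748 × 1.41421 ≈ 6.94022
z = |54 − 51| / 6.94022 = 3 / 6.94022 ≈ 0.43226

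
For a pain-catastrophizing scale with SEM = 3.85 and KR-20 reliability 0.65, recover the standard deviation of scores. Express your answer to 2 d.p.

SD = 3.85 / √(1 − 0.65) ≈ 6.50769

6.51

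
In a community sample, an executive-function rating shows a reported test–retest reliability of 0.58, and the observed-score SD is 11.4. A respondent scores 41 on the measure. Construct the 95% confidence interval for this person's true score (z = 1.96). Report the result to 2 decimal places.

[26.52, 55.48]

SEM = 11.400·√(1 − 0.580) ≈ 7.388
Half-width = 1.96·7.388 ≈ 14.481
CI = 41 ± 14.481 → [26.519, 55.481]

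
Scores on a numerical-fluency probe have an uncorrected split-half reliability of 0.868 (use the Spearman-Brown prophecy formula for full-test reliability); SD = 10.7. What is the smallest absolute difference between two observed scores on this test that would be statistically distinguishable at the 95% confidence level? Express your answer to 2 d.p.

7.88

Full-length reliability (Spearman-Brown) = 2(0.868)/(1+0.868) ≃ 0.92934
The standard error of measurement is 10.70000×√(1 − 0.92934) ≃ 10.70000×0.26583 ≃ 2.84435.
SE_diff = √2 × SEM ≃ 4.02251
Minimum reliable difference = 1.96 × SE_diff ≃ 1.96 × 4.02251 ≃ 7.88412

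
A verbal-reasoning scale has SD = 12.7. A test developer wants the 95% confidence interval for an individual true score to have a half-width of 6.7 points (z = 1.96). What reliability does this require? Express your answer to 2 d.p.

SEM needed = half-width / z = 6.7/1.96 ≈ 3.418
r = 1 − (3.418/12.7)² ≈ 1 − 0.072 ≈ 0.928

0.93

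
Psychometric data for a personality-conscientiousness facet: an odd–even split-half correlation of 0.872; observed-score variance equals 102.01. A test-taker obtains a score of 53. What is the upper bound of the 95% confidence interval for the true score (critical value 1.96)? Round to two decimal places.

SD = √102.01 = 10.10000
Spearman-Brown: r = 2(0.872) / (1 + 0.872) = 1.74400 / 1.87200 ≈ 0.93162
The standard error of measurement is 10.10000×√(1 − 0.93162) ≈ 10.10000×0.26149 ≈ 2.64103.
Half-width = 1.96×2.64103 ≈ 5.17642
Upper bound: 53 + 5.17642 = 58.17642

58.18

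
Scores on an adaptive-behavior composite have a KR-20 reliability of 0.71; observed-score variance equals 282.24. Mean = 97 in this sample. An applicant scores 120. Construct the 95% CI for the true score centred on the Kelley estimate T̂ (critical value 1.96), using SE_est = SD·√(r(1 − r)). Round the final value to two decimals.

[98.39, 128.27]

SD = √282.24 ≈ 16.8000
T̂ = r·X + (1 − r)·M = 0.7100×120 + 0.2900×97 = 85.2000 + 28.1300 ≈ 113.3300
SE_est = SD × √(r(1 − r)) = 16.8000 × √0.2059 ≈ 16.8000 × 0.4538 ≈ 7.6232
CI = 113.3300 ± 1.96 × 7.6232 → [98.3885, 128.2715]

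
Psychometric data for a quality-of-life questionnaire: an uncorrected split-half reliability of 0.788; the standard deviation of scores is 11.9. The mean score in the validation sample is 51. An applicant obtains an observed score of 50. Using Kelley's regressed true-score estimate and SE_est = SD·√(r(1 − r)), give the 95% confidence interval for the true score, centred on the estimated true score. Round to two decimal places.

Full-length reliability (Spearman-Brown) = 2(0.788)/(1+0.788) ≈ 0.8814
T̂ = r·X + (1 − r)·M = 0.8814·50 + 0.1186·51 ≈ 44.0716 + 6.0470 ≈ 50.1186
SE_est = 11.9000·√[r(1 − r)] ≈ 3.8470
95% CI: 50.1186 ± 7.5402 ≈ (42.5784, 57.6587)

[42.58, 57.66]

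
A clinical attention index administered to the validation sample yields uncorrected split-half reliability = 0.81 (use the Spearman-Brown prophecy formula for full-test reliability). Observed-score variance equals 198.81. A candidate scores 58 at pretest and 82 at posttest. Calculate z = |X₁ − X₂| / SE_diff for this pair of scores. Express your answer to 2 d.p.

3.71

SD = √198.81 ≃ 14.1000
r_full = 2·0.81 / (1 + 0.81) ≃ 0.8950
SEM = 14.1000·√(1 − 0.8950) ≃ 4.5683
SE_diff = SEM · √2 ≃ 4.5683 · 1.4142 ≃ 6.4606
z = 24 / 6.4606 ≃ 3.7148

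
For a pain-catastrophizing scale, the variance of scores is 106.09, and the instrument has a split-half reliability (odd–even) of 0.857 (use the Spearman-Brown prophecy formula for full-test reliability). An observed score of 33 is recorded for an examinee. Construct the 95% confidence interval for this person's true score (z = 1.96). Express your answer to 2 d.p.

SD = √106.09 = 10.300
Full-length reliability (Spearman-Brown) = 2(0.857)/(1+0.857) ≃ 0.923
SEM = 10.300*√(1 − 0.923) ≃ 2.858
Half-width = 1.96*2.858 ≃ 5.602
95% CI: 33 ± 5.602 = [27.398, 38.602]

[27.40, 38.60]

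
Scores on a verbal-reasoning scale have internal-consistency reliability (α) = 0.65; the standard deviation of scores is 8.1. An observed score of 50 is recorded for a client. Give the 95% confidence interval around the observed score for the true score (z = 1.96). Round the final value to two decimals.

[40.61, 59.39]

SEM = 8.100 * √(1 − 0.650) = 8.100 * √0.350 ≈ 8.100 * 0.592 ≈ 4.792
Margin = 1.96 * 4.792 ≈ 9.392
Interval: (40.608, 59.392)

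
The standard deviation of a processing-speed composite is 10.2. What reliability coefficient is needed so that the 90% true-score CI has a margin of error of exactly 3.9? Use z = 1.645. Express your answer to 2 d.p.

SEM needed = half-width / z = 3.9/1.645 ≃ 2.37082
r = 1 − (SEM / SD)² = 1 − (2.37082 / 10.2)² ≃ 1 − 0.05403 ≃ 0.94597

0.95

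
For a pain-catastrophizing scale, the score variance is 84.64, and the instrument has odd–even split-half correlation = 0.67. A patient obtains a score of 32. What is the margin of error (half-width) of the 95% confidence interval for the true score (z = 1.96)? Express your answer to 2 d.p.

8.02

σ = 84.64^(1/2) = 9.2000
Full-length reliability (Spearman-Brown) = 2(0.67)/(1+0.67) ≈ 0.8024
SEM = 9.2000 * √(1 − 0.8024) = 9.2000 * √0.1976 ≈ 9.2000 * 0.4445 ≈ 4.0897
Margin = 1.96 * 4.0897 ≈ 8.0157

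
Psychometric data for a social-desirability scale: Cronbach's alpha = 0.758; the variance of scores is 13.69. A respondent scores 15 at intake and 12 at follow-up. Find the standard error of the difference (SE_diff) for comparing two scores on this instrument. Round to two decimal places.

σ = 13.69^(1/2) = 3.7000
SEM = 3.7000 · √(1 − 0.7580) = 3.7000 · √0.2420 ≃ 3.7000 · 0.4919 ≃ 1.8202
SE_diff = √2 · SEM ≃ 2.5741

2.57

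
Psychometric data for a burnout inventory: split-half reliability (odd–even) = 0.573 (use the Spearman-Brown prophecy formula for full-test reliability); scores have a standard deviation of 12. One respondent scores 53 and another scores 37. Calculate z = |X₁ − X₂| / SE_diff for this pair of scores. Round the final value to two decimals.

1.81

Spearman-Brown: r = 2(0.573) / (1 + 0.573) = 1.146 / 1.573 ≈ 0.729
SEM = 12.000 · √(1 − 0.729) = 12.000 · √0.271 ≈ 12.000 · 0.521 ≈ 6.252
Standard error of the difference = 6.252·√2 ≈ 8.842
z = |53 − 37| / 8.842 = 16 / 8.842 ≈ 1.810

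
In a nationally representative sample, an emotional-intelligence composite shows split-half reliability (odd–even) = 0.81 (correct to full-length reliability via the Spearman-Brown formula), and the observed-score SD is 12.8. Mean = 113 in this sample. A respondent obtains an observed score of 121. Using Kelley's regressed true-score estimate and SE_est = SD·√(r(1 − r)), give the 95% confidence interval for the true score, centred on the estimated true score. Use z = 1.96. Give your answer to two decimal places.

Spearman-Brown: r = 2(0.81) / (1 + 0.81) = 1.6200 / 1.8100 ≃ 0.8950
T̂ = r·X + (1 − r)·M = 0.8950*121 + 0.1050*113 ≃ 108.2983 + 11.8619 ≃ 120.1602
SE_est = 12.8000·√[r(1 − r)] ≃ 3.9234
CI = 120.1602 ± 1.96 * 3.9234 → [112.4703, 127.8501]

[112.47, 127.85]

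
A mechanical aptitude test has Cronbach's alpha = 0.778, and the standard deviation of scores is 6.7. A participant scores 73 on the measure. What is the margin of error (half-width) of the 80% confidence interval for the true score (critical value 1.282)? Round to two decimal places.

4.05

SEM = 6.70000 * √(1 − 0.77800) = 6.70000 * √0.22200 ≈ 6.70000 * 0.47117 ≈ 3.15683
Margin = 1.282 * 3.15683 ≈ 4.04706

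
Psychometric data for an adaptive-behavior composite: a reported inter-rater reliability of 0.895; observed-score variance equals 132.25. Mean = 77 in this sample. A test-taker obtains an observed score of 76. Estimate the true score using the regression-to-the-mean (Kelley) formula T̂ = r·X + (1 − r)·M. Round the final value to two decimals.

Estimated true score = 0.895×76 + (1 − 0.895)×77 ≈ 76.105

76.11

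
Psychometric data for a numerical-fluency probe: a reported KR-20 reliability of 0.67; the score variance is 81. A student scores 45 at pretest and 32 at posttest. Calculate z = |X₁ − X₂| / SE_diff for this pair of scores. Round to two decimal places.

1.78

SD = √81 ≈ 9.0000
SEM = 9.0000*√(1 − 0.6700) ≈ 5.1701
Standard error of the difference = 5.1701·√2 ≈ 7.3116
z = |45 − 32| / 7.3116 = 13 / 7.3116 ≈ 1.7780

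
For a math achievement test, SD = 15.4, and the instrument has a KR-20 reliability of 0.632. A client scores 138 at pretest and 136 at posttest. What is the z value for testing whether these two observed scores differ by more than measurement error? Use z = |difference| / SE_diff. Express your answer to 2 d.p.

SEM = 15.40000 · √(1 − 0.63200) = 15.40000 · √0.36800 ≈ 15.40000 · 0.60663 ≈ 9.34210
SE_diff = SEM · √2 ≈ 9.34210 · 1.41421 ≈ 13.21173
z = |138 − 136| / 13.21173 = 2 / 13.21173 ≈ 0.15138

0.15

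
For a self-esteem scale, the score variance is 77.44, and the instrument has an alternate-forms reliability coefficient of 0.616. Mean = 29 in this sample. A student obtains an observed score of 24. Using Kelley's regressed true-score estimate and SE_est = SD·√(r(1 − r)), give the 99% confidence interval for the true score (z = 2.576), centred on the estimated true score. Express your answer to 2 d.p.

SD = √77.44 = 8.80000
T̂ = r·X + (1 − r)·M = 0.61600×24 + 0.38400×29 = 14.78400 + 11.13600 ≈ 25.92000
SE_est = 8.80000·√[r(1 − r)] ≈ 4.27995
99% CI: 25.92000 ± 11.02515 ≈ (14.89485, 36.94515)

[14.89, 36.95]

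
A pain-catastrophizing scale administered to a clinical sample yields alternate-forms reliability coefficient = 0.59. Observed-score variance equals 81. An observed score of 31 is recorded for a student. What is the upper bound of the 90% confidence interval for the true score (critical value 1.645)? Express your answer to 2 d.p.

40.48

SD = √81 ≈ 9.0000
SEM = 9.0000×√(1 − 0.5900) ≈ 5.7628
Margin = 1.645 × 5.7628 ≈ 9.4798
Upper limit = 31 + 9.4798 ≈ 40.4798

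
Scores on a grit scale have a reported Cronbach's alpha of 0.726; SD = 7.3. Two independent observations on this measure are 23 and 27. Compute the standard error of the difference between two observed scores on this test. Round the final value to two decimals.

SEM = 7.3000×√(1 − 0.7260) ≈ 3.8212
SE_diff = √2 × SEM ≈ 5.4040

5.40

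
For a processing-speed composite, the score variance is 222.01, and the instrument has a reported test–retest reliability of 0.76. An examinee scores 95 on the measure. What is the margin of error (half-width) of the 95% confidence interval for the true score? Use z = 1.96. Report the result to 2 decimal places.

14.31

σ = 222.01^(1/2) = 14.9000
SEM = 14.9000 · √(1 − 0.7600) = 14.9000 · √0.2400 ≈ 14.9000 · 0.4899 ≈ 7.2995
1.96 · SEM ≈ 14.3070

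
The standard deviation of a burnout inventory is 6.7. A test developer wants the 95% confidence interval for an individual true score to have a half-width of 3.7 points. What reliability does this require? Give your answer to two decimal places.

0.92

Required SEM = 3.7 / 1.96 ≈ 1.888
r = 1 − (1.888/6.7)² ≈ 1 − 0.079 ≈ 0.921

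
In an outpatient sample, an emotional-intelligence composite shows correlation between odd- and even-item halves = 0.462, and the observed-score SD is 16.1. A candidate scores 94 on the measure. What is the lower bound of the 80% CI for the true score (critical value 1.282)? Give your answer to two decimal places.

81.48

r_full = 2·0.462 / (1 + 0.462) ≈ 0.632
SEM = 16.100 * √(1 − 0.632) = 16.100 * √0.368 ≈ 16.100 * 0.607 ≈ 9.767
Margin = 1.282 * 9.767 ≈ 12.521
Lower limit = 94 − 12.521 ≈ 81.479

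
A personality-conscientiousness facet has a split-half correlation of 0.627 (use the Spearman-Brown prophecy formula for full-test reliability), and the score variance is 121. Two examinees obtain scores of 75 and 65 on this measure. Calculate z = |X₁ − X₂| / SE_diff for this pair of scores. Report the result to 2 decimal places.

SD = √121 = 11.000
r_full = 2·0.627 / (1 + 0.627) ≈ 0.771
SEM = 11.000×√(1 − 0.771) ≈ 5.267
SE_diff = SEM × √2 ≈ 5.267 × 1.414 ≈ 7.448
z = 10 / 7.448 ≈ 1.343

1.34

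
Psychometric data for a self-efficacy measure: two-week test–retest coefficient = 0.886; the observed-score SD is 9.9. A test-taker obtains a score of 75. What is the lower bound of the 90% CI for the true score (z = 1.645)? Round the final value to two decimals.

SEM = 9.9000 · √(1 − 0.8860) = 9.9000 · √0.1140 ≈ 9.9000 · 0.3376 ≈ 3.3426
Margin = 1.645 · 3.3426 ≈ 5.4986
Lower bound: 75 − 5.4986 = 69.5014

69.50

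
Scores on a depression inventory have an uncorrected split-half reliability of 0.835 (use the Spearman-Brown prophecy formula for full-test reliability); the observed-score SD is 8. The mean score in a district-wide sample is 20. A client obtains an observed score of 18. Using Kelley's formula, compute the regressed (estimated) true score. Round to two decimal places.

18.18

Spearman-Brown: r = 2(0.835) / (1 + 0.835) = 1.6700 / 1.8350 ≈ 0.9101
T̂ = r·X + (1 − r)·M = 0.9101*18 + 0.0899*20 ≈ 16.3815 + 1.7984 ≈ 18.1798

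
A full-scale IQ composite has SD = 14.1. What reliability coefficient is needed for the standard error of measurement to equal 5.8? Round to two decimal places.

r = 1 − (SEM / SD)² = 1 − (5.80000 / 14.1)² ≈ 1 − 0.16921 ≈ 0.83079

0.83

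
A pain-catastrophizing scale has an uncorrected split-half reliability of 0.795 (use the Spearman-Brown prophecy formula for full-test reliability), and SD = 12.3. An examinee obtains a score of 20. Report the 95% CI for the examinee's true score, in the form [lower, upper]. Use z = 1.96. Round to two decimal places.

r_full = 2·0.795 / (1 + 0.795) ≈ 0.886
The standard error of measurement is 12.300·√(1 − 0.886) ≈ 12.300·0.338 ≈ 4.157.
Half-width = 1.96·4.157 ≈ 8.147
Interval: (11.853, 28.147)

[11.85, 28.15]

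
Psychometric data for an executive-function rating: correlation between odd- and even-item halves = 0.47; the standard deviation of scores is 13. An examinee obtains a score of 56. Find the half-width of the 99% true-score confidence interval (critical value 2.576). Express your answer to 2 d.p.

r_full = 2·0.47 / (1 + 0.47) ≈ 0.639
SEM = 13.000 × √(1 − 0.639) = 13.000 × √0.361 ≈ 13.000 × 0.600 ≈ 7.806
Margin = 2.576 × 7.806 ≈ 20.108

20.11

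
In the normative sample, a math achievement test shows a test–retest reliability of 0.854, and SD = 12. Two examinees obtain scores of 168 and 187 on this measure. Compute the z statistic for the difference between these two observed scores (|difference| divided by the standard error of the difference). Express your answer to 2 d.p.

2.93

SEM = 12.00000×√(1 − 0.85400) ≈ 4.58519
SE_diff = √2 × SEM ≈ 6.48444
z = 19 / 6.48444 ≈ 2.93009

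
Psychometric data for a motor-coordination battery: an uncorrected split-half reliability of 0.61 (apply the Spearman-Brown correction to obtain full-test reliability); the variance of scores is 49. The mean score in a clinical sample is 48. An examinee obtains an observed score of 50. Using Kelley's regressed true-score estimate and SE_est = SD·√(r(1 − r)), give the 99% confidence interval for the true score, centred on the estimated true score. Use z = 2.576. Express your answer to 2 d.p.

SD = √49 ≃ 7.000
Spearman-Brown: r = 2(0.61) / (1 + 0.61) = 1.220 / 1.610 ≃ 0.758
Estimated true score = 0.758*50 + (1 − 0.758)*48 ≃ 49.516
SE_est = SD * √(r(1 − r)) = 7.000 * √0.184 ≃ 7.000 * 0.428 ≃ 2.999
CI = 49.516 ± 2.576 * 2.999 → [41.790, 57.241]

[41.79, 57.24]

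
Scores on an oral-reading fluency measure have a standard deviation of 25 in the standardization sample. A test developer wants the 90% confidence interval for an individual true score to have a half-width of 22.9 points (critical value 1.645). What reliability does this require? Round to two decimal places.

SEM needed = half-width / z = 22.9/1.645 ≃ 13.921
r = 1 − (13.921/25)² ≃ 1 − 0.310 ≃ 0.690

0.69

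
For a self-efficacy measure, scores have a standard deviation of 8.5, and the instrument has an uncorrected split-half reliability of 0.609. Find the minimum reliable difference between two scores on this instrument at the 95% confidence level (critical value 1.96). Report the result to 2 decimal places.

11.61

r_full = 2·0.609 / (1 + 0.609) ≃ 0.757
SEM = 8.500*√(1 − 0.757) ≃ 4.190
SE_diff = SEM * √2 ≃ 4.190 * 1.414 ≃ 5.926
Minimum reliable difference = 1.96 * SE_diff ≃ 1.96 * 5.926 ≃ 11.614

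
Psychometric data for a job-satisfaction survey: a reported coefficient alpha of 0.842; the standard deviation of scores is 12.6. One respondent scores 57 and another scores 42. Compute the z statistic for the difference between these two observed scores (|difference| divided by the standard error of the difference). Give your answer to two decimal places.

2.12

The standard error of measurement is 12.600×√(1 − 0.842) ≈ 12.600×0.397 ≈ 5.008.
Standard error of the difference = 5.008·√2 ≈ 7.083
z = 15 / 7.083 ≈ 2.118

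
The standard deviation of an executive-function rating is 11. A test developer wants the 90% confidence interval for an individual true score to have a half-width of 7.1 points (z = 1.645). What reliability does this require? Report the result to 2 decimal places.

Required SEM = 7.1 / 1.645 ≈ 4.31611
r = 1 − (4.31611/11)² ≈ 1 − 0.15396 ≈ 0.84604

0.85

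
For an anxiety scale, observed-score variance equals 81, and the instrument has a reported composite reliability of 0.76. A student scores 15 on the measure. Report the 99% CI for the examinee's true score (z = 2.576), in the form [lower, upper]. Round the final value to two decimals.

SD = √81 = 9.0000
The standard error of measurement is 9.0000×√(1 − 0.7600) ≈ 9.0000×0.4899 ≈ 4.4091.
2.576 × SEM ≈ 11.3578
99% CI: 15 ± 11.3578 = [3.6422, 26.3578]

[3.64, 26.36]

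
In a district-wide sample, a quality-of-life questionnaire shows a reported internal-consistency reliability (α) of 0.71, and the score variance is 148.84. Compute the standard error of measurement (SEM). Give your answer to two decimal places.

6.57

σ = 148.84^(1/2) = 12.200
SEM = 12.200 × √(1 − 0.710) = 12.200 × √0.290 ≈ 12.200 × 0.539 ≈ 6.570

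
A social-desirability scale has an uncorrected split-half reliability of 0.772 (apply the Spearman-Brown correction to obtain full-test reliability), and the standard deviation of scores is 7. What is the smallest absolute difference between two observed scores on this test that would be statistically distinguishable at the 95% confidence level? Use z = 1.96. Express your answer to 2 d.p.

6.96

r_full = 2·0.772 / (1 + 0.772) ≃ 0.871
The standard error of measurement is 7.000*√(1 − 0.871) ≃ 7.000*0.359 ≃ 2.511.
SE_diff = √2 * SEM ≃ 3.551
Minimum reliable difference = 1.96 * SE_diff ≃ 1.96 * 3.551 ≃ 6.960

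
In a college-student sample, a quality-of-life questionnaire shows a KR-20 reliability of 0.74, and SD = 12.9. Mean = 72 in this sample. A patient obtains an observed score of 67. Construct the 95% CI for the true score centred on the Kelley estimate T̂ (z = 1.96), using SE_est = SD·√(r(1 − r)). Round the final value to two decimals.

[57.21, 79.39]

T̂ = r·X + (1 − r)·M = 0.7400*67 + 0.2600*72 = 49.5800 + 18.7200 ≃ 68.3000
SE_est = 12.9000*√(0.7400*0.2600) ≃ 5.6584
CI = 68.3000 ± 1.96 * 5.6584 → [57.2096, 79.3904]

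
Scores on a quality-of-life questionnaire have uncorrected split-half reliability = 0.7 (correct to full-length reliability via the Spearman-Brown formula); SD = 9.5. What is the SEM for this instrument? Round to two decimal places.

3.99

Spearman-Brown: r = 2(0.7) / (1 + 0.7) = 1.400 / 1.700 ≈ 0.824
SEM = 9.500 · √(1 − 0.824) = 9.500 · √0.176 ≈ 9.500 · 0.420 ≈ 3.991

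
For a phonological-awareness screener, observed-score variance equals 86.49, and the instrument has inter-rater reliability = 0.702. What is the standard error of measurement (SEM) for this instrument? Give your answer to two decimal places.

SD = √86.49 = 9.30000
The standard error of measurement is 9.30000*√(1 − 0.70200) ≃ 9.30000*0.54589 ≃ 5.07681.

5.08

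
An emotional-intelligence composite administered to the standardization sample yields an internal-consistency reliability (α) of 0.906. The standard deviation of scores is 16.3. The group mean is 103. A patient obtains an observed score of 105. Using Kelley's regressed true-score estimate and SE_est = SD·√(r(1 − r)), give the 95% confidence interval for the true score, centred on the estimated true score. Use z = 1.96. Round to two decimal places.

[95.49, 114.14]

Estimated true score = 0.90600×105 + (1 − 0.90600)×103 ≈ 104.81200
SE_est = SD × √(r(1 − r)) = 16.30000 × √0.08516 ≈ 16.30000 × 0.29183 ≈ 4.75681
CI = 104.81200 ± 1.96 × 4.75681 → [95.48866, 114.13534]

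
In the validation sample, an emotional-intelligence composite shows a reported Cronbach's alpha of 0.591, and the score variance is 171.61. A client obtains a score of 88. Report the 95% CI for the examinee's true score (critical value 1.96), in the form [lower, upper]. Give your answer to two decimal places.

SD = √171.61 ≃ 13.10000
SEM = 13.10000*√(1 − 0.59100) ≃ 8.37786
Margin = 1.96 * 8.37786 ≃ 16.42060
Interval: (71.57940, 104.42060)

[71.58, 104.42]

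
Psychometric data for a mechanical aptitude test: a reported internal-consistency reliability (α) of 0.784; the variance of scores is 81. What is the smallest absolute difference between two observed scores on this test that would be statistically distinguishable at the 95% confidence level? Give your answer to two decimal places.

11.59

SD = √81 = 9.000
SEM = 9.000 × √(1 − 0.784) = 9.000 × √0.216 ≈ 9.000 × 0.465 ≈ 4.183
Standard error of the difference = 4.183·√2 ≈ 5.915
Smallest detectable difference = 1.96×5.915 ≈ 11.594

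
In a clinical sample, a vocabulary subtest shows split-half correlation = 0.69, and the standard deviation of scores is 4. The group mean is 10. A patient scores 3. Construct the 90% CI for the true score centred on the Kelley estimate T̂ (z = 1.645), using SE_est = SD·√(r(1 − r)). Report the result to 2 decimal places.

[1.74, 6.83]

Spearman-Brown: r = 2(0.69) / (1 + 0.69) = 1.38000 / 1.69000 ≈ 0.81657
T̂ = r·X + (1 − r)·M = 0.81657*3 + 0.18343*10 ≈ 2.44970 + 1.83432 ≈ 4.28402
SE_est = SD * √(r(1 − r)) = 4.00000 * √0.14978 ≈ 4.00000 * 0.38702 ≈ 1.54808
90% CI: 4.28402 ± 2.54659 ≈ (1.73743, 6.83062)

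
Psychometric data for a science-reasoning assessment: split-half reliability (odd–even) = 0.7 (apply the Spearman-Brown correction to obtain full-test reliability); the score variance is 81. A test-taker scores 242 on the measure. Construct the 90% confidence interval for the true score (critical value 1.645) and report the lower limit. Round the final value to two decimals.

SD = √81 ≈ 9.0000
Full-length reliability (Spearman-Brown) = 2(0.7)/(1+0.7) ≈ 0.8235
SEM = 9.0000 * √(1 − 0.8235) = 9.0000 * √0.1765 ≈ 9.0000 * 0.4201 ≈ 3.7808
Margin = 1.645 * 3.7808 ≈ 6.2193
Lower bound: 242 − 6.2193 = 235.7807

235.78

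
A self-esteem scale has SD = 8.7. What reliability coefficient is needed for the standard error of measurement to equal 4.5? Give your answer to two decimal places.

0.73

r = 1 − (SEM / SD)² = 1 − (4.5000 / 8.7)² ≃ 1 − 0.2675 ≃ 0.7325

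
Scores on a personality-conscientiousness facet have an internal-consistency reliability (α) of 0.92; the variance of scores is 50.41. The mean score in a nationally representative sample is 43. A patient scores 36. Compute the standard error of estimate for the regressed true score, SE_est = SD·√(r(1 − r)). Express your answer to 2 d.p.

SD = √50.41 = 7.1000
SE_est = SD · √(r(1 − r)) = 7.1000 · √0.0736 ≈ 7.1000 · 0.2713 ≈ 1.9262

1.93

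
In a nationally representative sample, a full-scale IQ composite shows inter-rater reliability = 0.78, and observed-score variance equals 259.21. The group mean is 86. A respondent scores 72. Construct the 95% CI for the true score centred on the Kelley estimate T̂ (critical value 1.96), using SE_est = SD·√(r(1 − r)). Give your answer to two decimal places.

[62.01, 88.15]

SD = √259.21 ≈ 16.100
T̂ = 0.780(72) + 0.220(86) ≈ 75.080
SE_est = 16.100·√[r(1 − r)] ≈ 6.669
CI = 75.080 ± 1.96 · 6.669 → [62.008, 88.152]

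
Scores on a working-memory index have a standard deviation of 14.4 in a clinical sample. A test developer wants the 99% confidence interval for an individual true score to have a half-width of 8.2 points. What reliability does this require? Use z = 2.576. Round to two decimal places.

Required SEM = 8.2 / 2.576 ≈ 3.1832
r = 1 − (3.1832/14.4)² ≈ 1 − 0.0489 ≈ 0.9511

0.95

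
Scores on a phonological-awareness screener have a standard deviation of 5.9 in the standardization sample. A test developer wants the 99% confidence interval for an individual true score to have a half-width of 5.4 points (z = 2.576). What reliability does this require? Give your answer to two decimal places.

Required SEM = 5.4 / 2.576 ≈ 2.09627
r = 1 − (SEM / SD)² = 1 − (2.09627 / 5.9)² ≈ 1 − 0.12624 ≈ 0.87376

0.87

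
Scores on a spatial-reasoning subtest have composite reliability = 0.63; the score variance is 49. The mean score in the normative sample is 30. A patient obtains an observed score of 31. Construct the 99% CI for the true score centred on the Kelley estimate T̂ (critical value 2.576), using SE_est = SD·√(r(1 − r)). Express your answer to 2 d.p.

[21.92, 39.34]

SD = √49 ≈ 7.0000
Estimated true score = 0.6300*31 + (1 − 0.6300)*30 ≈ 30.6300
SE_est = 7.0000*√(0.6300*0.3700) ≈ 3.3796
99% CI: 30.6300 ± 8.7059 ≈ (21.9241, 39.3359)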